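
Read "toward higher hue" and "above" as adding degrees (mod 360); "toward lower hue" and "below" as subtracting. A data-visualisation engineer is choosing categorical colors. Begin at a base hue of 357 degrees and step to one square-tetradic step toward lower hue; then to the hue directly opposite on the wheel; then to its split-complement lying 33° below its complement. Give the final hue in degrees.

357 − 90 = 267°   (square ↓)
267 + 180 = 447 → 447 − 360 = 87°   (complement)
87 + 147 = 234°   (split-comp 33° ↓)

234°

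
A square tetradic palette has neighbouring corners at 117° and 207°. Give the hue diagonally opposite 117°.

297°

A square tetradic scheme places four hues 90° apart; opposite corners are 180° apart.
117 + 180 = 297°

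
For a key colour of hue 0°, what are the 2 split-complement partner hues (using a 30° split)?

Split-complementary hues sit 30° either side of the complement.
Complement of 0°: 0 + 180 = 180°
180 − 30 = 150°
180 + 30 = 210°

150° and 210°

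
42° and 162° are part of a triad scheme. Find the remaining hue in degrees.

282°

A triad places three hues 120° apart.
The full set through 42° is {42°, 162°, 282°}.
Given {42°, 162°}, the missing hue is 282°.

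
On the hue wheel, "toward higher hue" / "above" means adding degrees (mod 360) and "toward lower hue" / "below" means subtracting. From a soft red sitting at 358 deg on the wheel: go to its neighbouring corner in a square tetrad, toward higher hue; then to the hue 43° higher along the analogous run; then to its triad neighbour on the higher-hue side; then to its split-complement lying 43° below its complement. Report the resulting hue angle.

28°

+90° (square ↑): 358 + 90 = 448 → 448 − 360 = 88°
+43° (analog 43° ↑): 88 + 43 = 131°
+120° (triadic ↑): 131 + 120 = 251°
+137° (split-comp 43° ↓): 251 + 137 = 388 → 388 − 360 = 28°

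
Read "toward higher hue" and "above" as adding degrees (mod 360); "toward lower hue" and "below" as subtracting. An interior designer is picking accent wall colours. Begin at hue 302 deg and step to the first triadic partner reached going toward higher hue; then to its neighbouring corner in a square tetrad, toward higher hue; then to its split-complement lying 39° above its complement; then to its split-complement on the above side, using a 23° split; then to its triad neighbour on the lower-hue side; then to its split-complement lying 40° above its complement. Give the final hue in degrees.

triadic ↑ +120°: 302 + 120 = 422 → 422 − 360 = 62°
square ↑ +90°: 62 + 90 = 152°
split-comp 39° ↑ +219°: 152 + 219 = 371 → 371 − 360 = 11°
split-comp 23° ↑ +203°: 11 + 203 = 214°
triadic ↓ −120°: 214 − 120 = 94°
split-comp 40° ↑ +220°: 94 + 220 = 314°

314°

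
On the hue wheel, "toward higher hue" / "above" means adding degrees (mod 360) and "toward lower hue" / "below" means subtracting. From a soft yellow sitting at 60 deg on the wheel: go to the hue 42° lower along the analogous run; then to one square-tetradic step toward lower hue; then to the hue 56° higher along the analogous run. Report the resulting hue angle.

analog 42° ↓ −42°: 60 − 42 = 18°
square ↓ −90°: 18 − 90 = -72 → -72 + 360 = 288°
analog 56° ↑ +56°: 288 + 56 = 344°

344°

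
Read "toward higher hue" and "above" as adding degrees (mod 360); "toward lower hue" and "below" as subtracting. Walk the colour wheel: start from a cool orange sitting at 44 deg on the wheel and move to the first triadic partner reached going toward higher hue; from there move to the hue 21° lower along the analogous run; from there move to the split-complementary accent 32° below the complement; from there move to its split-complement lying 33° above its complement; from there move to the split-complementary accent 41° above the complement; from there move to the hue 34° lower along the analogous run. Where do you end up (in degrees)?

+120° (triadic ↑): 44 + 120 = 164°
−21° (analog 21° ↓): 164 − 21 = 143°
+148° (split-comp 32° ↓): 143 + 148 = 291°
+213° (split-comp 33° ↑): 291 + 213 = 504 → 504 − 360 = 144°
+221° (split-comp 41° ↑): 144 + 221 = 365 → 365 − 360 = 5°
−34° (analog 34° ↓): 5 − 34 = -29 → -29 + 360 = 331°

331°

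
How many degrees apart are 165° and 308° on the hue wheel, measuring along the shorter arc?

143°

|165 − 308| = 143.
143 ≤ 180, so the shorter arc is 143°.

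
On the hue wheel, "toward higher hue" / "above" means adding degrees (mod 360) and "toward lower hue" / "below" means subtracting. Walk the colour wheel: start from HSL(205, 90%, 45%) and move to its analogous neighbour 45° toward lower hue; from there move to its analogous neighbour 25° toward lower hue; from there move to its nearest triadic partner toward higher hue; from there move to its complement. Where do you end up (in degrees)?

205 − 45 = 160°   (analog 45° ↓)
160 − 25 = 135°   (analog 25° ↓)
135 + 120 = 255°   (triadic ↑)
255 + 180 = 435 → 435 − 360 = 75°   (complement)

75°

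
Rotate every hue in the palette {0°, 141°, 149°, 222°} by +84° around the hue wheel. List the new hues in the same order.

0 + 84 = 84°
141 + 84 = 225°
149 + 84 = 233°
222 + 84 = 306°

84°, 225°, 233°, 306°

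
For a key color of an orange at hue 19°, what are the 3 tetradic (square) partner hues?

109°, 199°, and 289°

A square tetradic scheme places four hues every 90°.
19 + 90 = 109°
19 + 180 = 199°
19 + 270 = 289°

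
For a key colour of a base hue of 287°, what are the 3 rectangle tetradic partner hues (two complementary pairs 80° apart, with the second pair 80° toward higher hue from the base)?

287 + 80 = 367 → 367 − 360 = 7°
287 + 180 = 467 → 467 − 360 = 107°
287 + 260 = 547 → 547 − 360 = 187°

7°, 107° and 187°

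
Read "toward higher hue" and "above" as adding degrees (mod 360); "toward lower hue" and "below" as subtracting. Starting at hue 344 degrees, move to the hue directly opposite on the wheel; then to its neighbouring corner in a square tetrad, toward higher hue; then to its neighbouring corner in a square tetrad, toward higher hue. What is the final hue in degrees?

complement +180°: 344 + 180 = 524 → 524 − 360 = 164°
square ↑ +90°: 164 + 90 = 254°
square ↑ +90°: 254 + 90 = 344°

344°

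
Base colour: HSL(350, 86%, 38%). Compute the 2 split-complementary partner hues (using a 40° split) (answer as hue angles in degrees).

130° and 210°

Split-complementary hues sit 40° either side of the complement.
Complement of 350 deg: 350 + 180 = 530 → 530 − 360 = 170°
170 − 40 = 130°
170 + 40 = 210°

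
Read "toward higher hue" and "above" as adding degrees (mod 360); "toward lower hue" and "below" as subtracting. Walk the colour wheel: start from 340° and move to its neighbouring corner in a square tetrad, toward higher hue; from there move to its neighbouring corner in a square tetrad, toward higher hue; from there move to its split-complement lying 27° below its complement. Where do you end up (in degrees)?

+90° (square ↑): 340 + 90 = 430 → 430 − 360 = 70°
+90° (square ↑): 70 + 90 = 160°
+153° (split-comp 27° ↓): 160 + 153 = 313°

313°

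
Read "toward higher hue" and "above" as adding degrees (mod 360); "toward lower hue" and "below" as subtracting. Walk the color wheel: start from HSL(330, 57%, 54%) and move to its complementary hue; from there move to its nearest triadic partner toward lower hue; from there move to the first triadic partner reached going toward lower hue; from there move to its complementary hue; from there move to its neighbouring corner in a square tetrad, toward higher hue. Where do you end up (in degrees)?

180°

complement +180°: 330 + 180 = 510 → 510 − 360 = 150°
triadic ↓ −120°: 150 − 120 = 30°
triadic ↓ −120°: 30 − 120 = -90 → -90 + 360 = 270°
complement +180°: 270 + 180 = 450 → 450 − 360 = 90°
square ↑ +90°: 90 + 90 = 180°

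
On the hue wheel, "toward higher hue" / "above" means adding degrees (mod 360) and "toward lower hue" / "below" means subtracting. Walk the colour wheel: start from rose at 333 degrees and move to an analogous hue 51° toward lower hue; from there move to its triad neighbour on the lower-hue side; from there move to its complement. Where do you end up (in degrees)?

342°

333 − 51 = 282°   (analog 51° ↓)
282 − 120 = 162°   (triadic ↓)
162 + 180 = 342°   (complement)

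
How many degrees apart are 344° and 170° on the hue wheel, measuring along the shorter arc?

|344 − 170| = 174.
174 ≤ 180, so the shorter arc is 174°.

174°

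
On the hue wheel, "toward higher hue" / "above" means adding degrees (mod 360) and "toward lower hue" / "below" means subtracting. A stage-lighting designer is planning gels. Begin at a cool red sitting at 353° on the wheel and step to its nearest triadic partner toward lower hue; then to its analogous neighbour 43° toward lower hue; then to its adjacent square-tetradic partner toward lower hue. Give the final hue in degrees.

353 − 120 = 233°   (triadic ↓)
233 − 43 = 190°   (analog 43° ↓)
190 − 90 = 100°   (square ↓)

100°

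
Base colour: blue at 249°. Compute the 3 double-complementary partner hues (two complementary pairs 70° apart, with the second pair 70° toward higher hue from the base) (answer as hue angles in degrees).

319°, 69°, and 139°

A rectangular tetradic uses two complementary pairs 70° apart: offsets 0°, 70°, 180°, 250°.
249 + 70 = 319°
249 + 180 = 429 → 429 − 360 = 69°
249 + 250 = 499 → 499 − 360 = 139°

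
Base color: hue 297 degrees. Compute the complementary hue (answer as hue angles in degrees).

297 + 180 = 477 → 477 − 360 = 117°

117°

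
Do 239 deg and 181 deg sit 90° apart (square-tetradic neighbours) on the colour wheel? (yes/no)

no

Angular distance: |239 − 181| = 58 = 58°.
90° apart (square-tetradic neighbours) requires 90°.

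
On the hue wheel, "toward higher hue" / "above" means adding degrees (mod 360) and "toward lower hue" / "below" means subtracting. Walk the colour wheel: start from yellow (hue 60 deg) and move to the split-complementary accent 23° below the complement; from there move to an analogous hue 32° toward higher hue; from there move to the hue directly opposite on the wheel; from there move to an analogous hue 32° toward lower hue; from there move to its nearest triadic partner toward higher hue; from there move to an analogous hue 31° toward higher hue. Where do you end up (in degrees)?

188°

split-comp 23° ↓ +157°: 60 + 157 = 217°
analog 32° ↑ +32°: 217 + 32 = 249°
complement +180°: 249 + 180 = 429 → 429 − 360 = 69°
analog 32° ↓ −32°: 69 − 32 = 37°
triadic ↑ +120°: 37 + 120 = 157°
analog 31° ↑ +31°: 157 + 31 = 188°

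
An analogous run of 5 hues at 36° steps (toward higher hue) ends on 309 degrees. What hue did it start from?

165°

4 steps of 36° (toward higher hue) give a net shift of +144°.
Start = end − shift: 309 − 144 = 165°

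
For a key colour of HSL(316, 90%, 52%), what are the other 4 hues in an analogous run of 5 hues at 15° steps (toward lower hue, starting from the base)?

Analogous hues sit every 15° along the wheel.
316 − 15 = 301°
316 − 30 = 286°
316 − 45 = 271°
316 − 60 = 256°

301°, 286°, 271°, 256°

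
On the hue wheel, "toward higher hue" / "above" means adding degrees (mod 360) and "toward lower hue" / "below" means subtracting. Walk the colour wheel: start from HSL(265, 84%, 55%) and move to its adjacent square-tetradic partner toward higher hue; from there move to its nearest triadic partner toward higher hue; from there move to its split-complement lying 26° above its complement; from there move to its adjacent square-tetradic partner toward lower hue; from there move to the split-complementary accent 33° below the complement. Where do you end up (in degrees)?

18°

+90° (square ↑): 265 + 90 = 355°
+120° (triadic ↑): 355 + 120 = 475 → 475 − 360 = 115°
+206° (split-comp 26° ↑): 115 + 206 = 321°
−90° (square ↓): 321 − 90 = 231°
+147° (split-comp 33° ↓): 231 + 147 = 378 → 378 − 360 = 18°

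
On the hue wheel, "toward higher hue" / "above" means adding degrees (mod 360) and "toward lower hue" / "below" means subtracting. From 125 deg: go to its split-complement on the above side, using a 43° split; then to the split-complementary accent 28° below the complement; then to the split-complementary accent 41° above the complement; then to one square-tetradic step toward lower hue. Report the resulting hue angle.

+223° (split-comp 43° ↑): 125 + 223 = 348°
+152° (split-comp 28° ↓): 348 + 152 = 500 → 500 − 360 = 140°
+221° (split-comp 41° ↑): 140 + 221 = 361 → 361 − 360 = 1°
−90° (square ↓): 1 − 90 = -89 → -89 + 360 = 271°

271°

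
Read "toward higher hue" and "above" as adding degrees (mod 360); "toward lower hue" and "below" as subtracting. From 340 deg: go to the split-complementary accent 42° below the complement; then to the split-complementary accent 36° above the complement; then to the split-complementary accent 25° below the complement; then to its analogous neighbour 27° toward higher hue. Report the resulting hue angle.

+138° (split-comp 42° ↓): 340 + 138 = 478 → 478 − 360 = 118°
+216° (split-comp 36° ↑): 118 + 216 = 334°
+155° (split-comp 25° ↓): 334 + 155 = 489 → 489 − 360 = 129°
+27° (analog 27° ↑): 129 + 27 = 156°

156°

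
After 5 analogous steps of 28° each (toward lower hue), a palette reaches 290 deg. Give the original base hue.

70°

5 steps of 28° (toward lower hue) give a net shift of −140°.
Start = end − shift: 290 + 140 = 430 → 430 − 360 = 70°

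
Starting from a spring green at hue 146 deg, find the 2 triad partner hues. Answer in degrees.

266° and 26°

A triad places three hues 120° apart.
146 + 120 = 266°
146 + 240 = 386 → 386 − 360 = 26°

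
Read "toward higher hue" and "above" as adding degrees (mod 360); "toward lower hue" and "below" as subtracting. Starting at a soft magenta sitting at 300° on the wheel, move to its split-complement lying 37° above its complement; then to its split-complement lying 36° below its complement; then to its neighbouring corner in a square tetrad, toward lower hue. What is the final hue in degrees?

+217° (split-comp 37° ↑): 300 + 217 = 517 → 517 − 360 = 157°
+144° (split-comp 36° ↓): 157 + 144 = 301°
−90° (square ↓): 301 − 90 = 211°

211°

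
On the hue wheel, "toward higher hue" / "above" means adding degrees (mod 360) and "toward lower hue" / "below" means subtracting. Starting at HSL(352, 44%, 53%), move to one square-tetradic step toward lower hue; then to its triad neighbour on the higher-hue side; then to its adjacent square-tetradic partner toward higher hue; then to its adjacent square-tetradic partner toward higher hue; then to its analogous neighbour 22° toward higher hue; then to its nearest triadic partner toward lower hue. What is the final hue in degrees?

104°

352 − 90 = 262°   (square ↓)
262 + 120 = 382 → 382 − 360 = 22°   (triadic ↑)
22 + 90 = 112°   (square ↑)
112 + 90 = 202°   (square ↑)
202 + 22 = 224°   (analog 22° ↑)
224 − 120 = 104°   (triadic ↓)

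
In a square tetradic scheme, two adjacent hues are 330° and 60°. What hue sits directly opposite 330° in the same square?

A square tetradic scheme places four hues 90° apart; opposite corners are 180° apart.
330 + 180 = 510 → 510 − 360 = 150°

150°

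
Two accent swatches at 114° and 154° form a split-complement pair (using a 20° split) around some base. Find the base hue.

The accents sit 20° either side of the complement, so the complement is their short-arc midpoint on the wheel.
Short-arc midpoint of 114° and 154°: 134°.
Base is 180° from the complement: 134 − 180 = -46 → -46 + 360 = 314°

314°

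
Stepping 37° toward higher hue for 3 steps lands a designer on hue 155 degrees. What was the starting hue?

3 steps of 37° (toward higher hue) give a net shift of +111°.
Start = end − shift: 155 − 111 = 44°

44°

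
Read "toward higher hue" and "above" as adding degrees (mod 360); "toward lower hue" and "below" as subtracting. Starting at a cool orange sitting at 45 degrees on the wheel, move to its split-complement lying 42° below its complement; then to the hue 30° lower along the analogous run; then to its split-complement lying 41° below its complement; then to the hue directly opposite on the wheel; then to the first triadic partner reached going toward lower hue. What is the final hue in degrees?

45 + 138 = 183°   (split-comp 42° ↓)
183 − 30 = 153°   (analog 30° ↓)
153 + 139 = 292°   (split-comp 41° ↓)
292 + 180 = 472 → 472 − 360 = 112°   (complement)
112 − 120 = -8 → -8 + 360 = 352°   (triadic ↓)

352°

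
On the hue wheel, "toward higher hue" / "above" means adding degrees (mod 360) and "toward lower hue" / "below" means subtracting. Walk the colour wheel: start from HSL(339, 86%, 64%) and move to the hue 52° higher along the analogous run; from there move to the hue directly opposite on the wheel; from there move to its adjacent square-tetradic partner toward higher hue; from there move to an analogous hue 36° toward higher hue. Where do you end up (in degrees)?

+52° (analog 52° ↑): 339 + 52 = 391 → 391 − 360 = 31°
+180° (complement): 31 + 180 = 211°
+90° (square ↑): 211 + 90 = 301°
+36° (analog 36° ↑): 301 + 36 = 337°

337°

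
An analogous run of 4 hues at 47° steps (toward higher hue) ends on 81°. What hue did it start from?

300°

3 steps of 47° (toward higher hue) give a net shift of +141°.
Start = end − shift: 81 − 141 = -60 → -60 + 360 = 300°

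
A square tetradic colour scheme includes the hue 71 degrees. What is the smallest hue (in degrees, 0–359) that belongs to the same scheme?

71°

A square tetradic scheme places four hues every 90°.
The full set through 71° is {71°, 161°, 251°, 341°}.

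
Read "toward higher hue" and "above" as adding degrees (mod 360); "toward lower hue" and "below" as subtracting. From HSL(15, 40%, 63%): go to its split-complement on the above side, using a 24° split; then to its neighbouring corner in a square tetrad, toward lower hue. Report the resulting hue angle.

129°

+204° (split-comp 24° ↑): 15 + 204 = 219°
−90° (square ↓): 219 − 90 = 129°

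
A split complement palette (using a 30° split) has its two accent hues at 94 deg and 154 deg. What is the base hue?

The accents sit 30° either side of the complement, so the complement is their short-arc midpoint on the wheel.
Short-arc midpoint of 94° and 154°: 124°.
Base is 180° from the complement: 124 − 180 = -56 → -56 + 360 = 304°

304°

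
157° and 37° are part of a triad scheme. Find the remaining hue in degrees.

A triad places three hues 120° apart.
The full set through 37° is {37°, 157°, 277°}.
Given {37°, 157°}, the missing hue is 277°.

277°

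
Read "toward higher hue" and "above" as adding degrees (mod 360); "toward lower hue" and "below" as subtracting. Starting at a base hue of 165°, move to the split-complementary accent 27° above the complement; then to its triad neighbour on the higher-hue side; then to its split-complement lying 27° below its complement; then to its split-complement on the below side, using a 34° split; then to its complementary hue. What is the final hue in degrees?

split-comp 27° ↑ +207°: 165 + 207 = 372 → 372 − 360 = 12°
triadic ↑ +120°: 12 + 120 = 132°
split-comp 27° ↓ +153°: 132 + 153 = 285°
split-comp 34° ↓ +146°: 285 + 146 = 431 → 431 − 360 = 71°
complement +180°: 71 + 180 = 251°

251°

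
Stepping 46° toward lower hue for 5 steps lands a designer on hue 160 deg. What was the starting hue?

30°

5 steps of 46° (toward lower hue) give a net shift of −230°.
Start = end − shift: 160 + 230 = 390 → 390 − 360 = 30°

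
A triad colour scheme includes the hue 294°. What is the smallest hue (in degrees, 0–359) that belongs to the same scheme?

54°

A triad places three hues 120° apart.
The full set through 294° is {54°, 174°, 294°}.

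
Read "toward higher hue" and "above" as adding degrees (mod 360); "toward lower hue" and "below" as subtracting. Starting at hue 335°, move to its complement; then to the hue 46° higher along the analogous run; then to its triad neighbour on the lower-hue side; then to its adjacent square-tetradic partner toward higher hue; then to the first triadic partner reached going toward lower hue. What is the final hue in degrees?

51°

complement +180°: 335 + 180 = 515 → 515 − 360 = 155°
analog 46° ↑ +46°: 155 + 46 = 201°
triadic ↓ −120°: 201 − 120 = 81°
square ↑ +90°: 81 + 90 = 171°
triadic ↓ −120°: 171 − 120 = 51°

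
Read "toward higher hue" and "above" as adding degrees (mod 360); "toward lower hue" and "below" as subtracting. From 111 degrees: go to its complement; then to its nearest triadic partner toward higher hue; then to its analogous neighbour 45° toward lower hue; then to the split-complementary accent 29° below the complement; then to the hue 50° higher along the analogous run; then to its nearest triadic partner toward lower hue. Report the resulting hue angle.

87°

111 + 180 = 291°   (complement)
291 + 120 = 411 → 411 − 360 = 51°   (triadic ↑)
51 − 45 = 6°   (analog 45° ↓)
6 + 151 = 157°   (split-comp 29° ↓)
157 + 50 = 207°   (analog 50° ↑)
207 − 120 = 87°   (triadic ↓)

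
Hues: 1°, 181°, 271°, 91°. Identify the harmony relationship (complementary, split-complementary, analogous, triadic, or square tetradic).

square tetradic

Sort the hues: 1°, 91°, 181°, 271°.
Successive gaps around the wheel: 90°, 90°, 90°, 90°.
Four hues every 90° form a square tetradic scheme.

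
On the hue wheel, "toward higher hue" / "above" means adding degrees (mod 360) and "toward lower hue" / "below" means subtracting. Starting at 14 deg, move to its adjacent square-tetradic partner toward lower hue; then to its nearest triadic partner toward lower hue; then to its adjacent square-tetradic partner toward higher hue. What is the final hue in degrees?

254°

−90° (square ↓): 14 − 90 = -76 → -76 + 360 = 284°
−120° (triadic ↓): 284 − 120 = 164°
+90° (square ↑): 164 + 90 = 254°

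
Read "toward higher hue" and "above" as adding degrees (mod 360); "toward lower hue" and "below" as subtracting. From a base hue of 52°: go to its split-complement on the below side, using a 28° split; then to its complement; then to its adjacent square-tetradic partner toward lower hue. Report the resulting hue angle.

294°

52 + 152 = 204°   (split-comp 28° ↓)
204 + 180 = 384 → 384 − 360 = 24°   (complement)
24 − 90 = -66 → -66 + 360 = 294°   (square ↓)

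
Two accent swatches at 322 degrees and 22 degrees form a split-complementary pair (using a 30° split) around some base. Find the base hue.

The accents sit 30° either side of the complement, so the complement is their short-arc midpoint on the wheel.
Short-arc midpoint of 322° and 22°: 352°.
Base is 180° from the complement: 352 − 180 = 172°

172°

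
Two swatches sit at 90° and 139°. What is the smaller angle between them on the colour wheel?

|90 − 139| = 49.
49 ≤ 180, so the shorter arc is 49°.

49°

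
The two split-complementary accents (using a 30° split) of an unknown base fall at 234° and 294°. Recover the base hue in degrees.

84°

The accents sit 30° either side of the complement, so the complement is their short-arc midpoint on the wheel.
Short-arc midpoint of 234° and 294°: 264°.
Base is 180° from the complement: 264 − 180 = 84°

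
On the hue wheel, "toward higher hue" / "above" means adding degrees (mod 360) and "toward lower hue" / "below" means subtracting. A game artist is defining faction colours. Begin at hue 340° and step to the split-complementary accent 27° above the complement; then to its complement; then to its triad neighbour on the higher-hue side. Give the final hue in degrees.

127°

+207° (split-comp 27° ↑): 340 + 207 = 547 → 547 − 360 = 187°
+180° (complement): 187 + 180 = 367 → 367 − 360 = 7°
+120° (triadic ↑): 7 + 120 = 127°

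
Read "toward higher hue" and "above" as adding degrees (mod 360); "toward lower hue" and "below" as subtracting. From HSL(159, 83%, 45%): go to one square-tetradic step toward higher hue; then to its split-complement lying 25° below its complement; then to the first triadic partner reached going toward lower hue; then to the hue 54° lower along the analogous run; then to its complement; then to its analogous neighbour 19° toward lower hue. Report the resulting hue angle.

31°

+90° (square ↑): 159 + 90 = 249°
+155° (split-comp 25° ↓): 249 + 155 = 404 → 404 − 360 = 44°
−120° (triadic ↓): 44 − 120 = -76 → -76 + 360 = 284°
−54° (analog 54° ↓): 284 − 54 = 230°
+180° (complement): 230 + 180 = 410 → 410 − 360 = 50°
−19° (analog 19° ↓): 50 − 19 = 31°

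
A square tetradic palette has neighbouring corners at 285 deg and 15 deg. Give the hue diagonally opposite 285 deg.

A square tetradic scheme places four hues 90° apart; opposite corners are 180° apart.
285 + 180 = 465 → 465 − 360 = 105°

105°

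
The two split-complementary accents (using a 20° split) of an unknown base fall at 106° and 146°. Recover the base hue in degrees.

The accents sit 20° either side of the complement, so the complement is their short-arc midpoint on the wheel.
Short-arc midpoint of 106° and 146°: 126°.
Base is 180° from the complement: 126 − 180 = -54 → -54 + 360 = 306°

306°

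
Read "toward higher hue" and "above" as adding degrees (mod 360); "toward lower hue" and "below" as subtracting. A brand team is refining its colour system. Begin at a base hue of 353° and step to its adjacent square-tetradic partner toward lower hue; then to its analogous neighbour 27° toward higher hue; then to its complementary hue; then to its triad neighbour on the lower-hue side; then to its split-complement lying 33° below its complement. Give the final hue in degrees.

137°

square ↓ −90°: 353 − 90 = 263°
analog 27° ↑ +27°: 263 + 27 = 290°
complement +180°: 290 + 180 = 470 → 470 − 360 = 110°
triadic ↓ −120°: 110 − 120 = -10 → -10 + 360 = 350°
split-comp 33° ↓ +147°: 350 + 147 = 497 → 497 − 360 = 137°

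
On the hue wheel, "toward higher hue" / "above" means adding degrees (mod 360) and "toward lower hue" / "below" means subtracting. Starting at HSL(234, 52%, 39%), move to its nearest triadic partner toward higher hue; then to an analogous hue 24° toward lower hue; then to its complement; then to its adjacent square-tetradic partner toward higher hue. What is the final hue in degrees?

+120° (triadic ↑): 234 + 120 = 354°
−24° (analog 24° ↓): 354 − 24 = 330°
+180° (complement): 330 + 180 = 510 → 510 − 360 = 150°
+90° (square ↑): 150 + 90 = 240°

240°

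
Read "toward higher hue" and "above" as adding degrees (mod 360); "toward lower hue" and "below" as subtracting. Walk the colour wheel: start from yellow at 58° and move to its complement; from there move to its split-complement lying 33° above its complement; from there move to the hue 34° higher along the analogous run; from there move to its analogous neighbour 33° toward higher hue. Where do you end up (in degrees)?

158°

58 + 180 = 238°   (complement)
238 + 213 = 451 → 451 − 360 = 91°   (split-comp 33° ↑)
91 + 34 = 125°   (analog 34° ↑)
125 + 33 = 158°   (analog 33° ↑)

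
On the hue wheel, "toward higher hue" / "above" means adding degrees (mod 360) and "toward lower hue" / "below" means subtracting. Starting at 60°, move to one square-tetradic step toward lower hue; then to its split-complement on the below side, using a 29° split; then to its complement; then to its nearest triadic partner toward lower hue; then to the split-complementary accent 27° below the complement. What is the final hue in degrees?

60 − 90 = -30 → -30 + 360 = 330°   (square ↓)
330 + 151 = 481 → 481 − 360 = 121°   (split-comp 29° ↓)
121 + 180 = 301°   (complement)
301 − 120 = 181°   (triadic ↓)
181 + 153 = 334°   (split-comp 27° ↓)

334°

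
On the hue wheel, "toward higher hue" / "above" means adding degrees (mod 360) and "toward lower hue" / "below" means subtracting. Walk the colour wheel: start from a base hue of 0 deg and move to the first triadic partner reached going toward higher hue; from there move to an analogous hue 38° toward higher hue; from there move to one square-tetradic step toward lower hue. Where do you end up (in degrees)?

68°

triadic ↑ +120°: 0 + 120 = 120°
analog 38° ↑ +38°: 120 + 38 = 158°
square ↓ −90°: 158 − 90 = 68°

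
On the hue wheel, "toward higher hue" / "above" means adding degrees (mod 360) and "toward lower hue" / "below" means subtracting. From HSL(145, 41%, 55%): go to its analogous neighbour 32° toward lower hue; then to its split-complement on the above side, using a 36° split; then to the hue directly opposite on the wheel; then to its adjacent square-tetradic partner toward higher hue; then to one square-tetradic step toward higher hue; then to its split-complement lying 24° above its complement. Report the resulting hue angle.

145 − 32 = 113°   (analog 32° ↓)
113 + 216 = 329°   (split-comp 36° ↑)
329 + 180 = 509 → 509 − 360 = 149°   (complement)
149 + 90 = 239°   (square ↑)
239 + 90 = 329°   (square ↑)
329 + 204 = 533 → 533 − 360 = 173°   (split-comp 24° ↑)

173°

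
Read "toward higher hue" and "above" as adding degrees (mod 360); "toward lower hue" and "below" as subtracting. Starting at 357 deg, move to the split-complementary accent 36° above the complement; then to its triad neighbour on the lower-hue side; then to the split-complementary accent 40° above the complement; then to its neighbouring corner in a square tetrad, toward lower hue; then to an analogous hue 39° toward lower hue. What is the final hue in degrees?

184°

split-comp 36° ↑ +216°: 357 + 216 = 573 → 573 − 360 = 213°
triadic ↓ −120°: 213 − 120 = 93°
split-comp 40° ↑ +220°: 93 + 220 = 313°
square ↓ −90°: 313 − 90 = 223°
analog 39° ↓ −39°: 223 − 39 = 184°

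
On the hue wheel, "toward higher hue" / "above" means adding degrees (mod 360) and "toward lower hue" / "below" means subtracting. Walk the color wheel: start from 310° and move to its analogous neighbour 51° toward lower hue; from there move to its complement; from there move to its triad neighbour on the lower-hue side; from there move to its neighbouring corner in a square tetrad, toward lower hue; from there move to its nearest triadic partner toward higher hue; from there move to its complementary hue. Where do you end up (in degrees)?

169°

310 − 51 = 259°   (analog 51° ↓)
259 + 180 = 439 → 439 − 360 = 79°   (complement)
79 − 120 = -41 → -41 + 360 = 319°   (triadic ↓)
319 − 90 = 229°   (square ↓)
229 + 120 = 349°   (triadic ↑)
349 + 180 = 529 → 529 − 360 = 169°   (complement)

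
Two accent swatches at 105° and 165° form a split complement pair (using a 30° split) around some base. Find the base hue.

The accents sit 30° either side of the complement, so the complement is their short-arc midpoint on the wheel.
Short-arc midpoint of 105° and 165°: 135°.
Base is 180° from the complement: 135 − 180 = -45 → -45 + 360 = 315°

315°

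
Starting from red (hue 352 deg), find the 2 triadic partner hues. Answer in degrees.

A triad places three hues 120° apart.
352 + 120 = 472 → 472 − 360 = 112°
352 + 240 = 592 → 592 − 360 = 232°

112° and 232°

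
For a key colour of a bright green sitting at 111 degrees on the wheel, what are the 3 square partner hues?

A square tetradic scheme places four hues every 90°.
111 + 90 = 201°
111 + 180 = 291°
111 + 270 = 381 → 381 − 360 = 21°

201°, 291°, and 21°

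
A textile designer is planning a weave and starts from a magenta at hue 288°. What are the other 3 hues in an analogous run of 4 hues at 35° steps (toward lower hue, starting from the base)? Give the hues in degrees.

Analogous hues sit every 35° along the wheel.
288 − 35 = 253°
288 − 70 = 218°
288 − 105 = 183°

253°, 218° and 183°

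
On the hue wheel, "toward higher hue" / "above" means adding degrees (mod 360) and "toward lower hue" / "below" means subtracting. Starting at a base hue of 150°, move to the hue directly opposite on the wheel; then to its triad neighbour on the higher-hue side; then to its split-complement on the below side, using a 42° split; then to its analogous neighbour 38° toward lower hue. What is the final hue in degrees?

150 + 180 = 330°   (complement)
330 + 120 = 450 → 450 − 360 = 90°   (triadic ↑)
90 + 138 = 228°   (split-comp 42° ↓)
228 − 38 = 190°   (analog 38° ↓)

190°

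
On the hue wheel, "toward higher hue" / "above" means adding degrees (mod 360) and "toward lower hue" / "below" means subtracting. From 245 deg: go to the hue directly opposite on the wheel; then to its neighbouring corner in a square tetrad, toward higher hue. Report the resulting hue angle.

155°

+180° (complement): 245 + 180 = 425 → 425 − 360 = 65°
+90° (square ↑): 65 + 90 = 155°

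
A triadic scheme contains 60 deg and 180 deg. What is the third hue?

300°

A triad spaces three hues 120° apart.
The full set is {60°, 180°, 300°}.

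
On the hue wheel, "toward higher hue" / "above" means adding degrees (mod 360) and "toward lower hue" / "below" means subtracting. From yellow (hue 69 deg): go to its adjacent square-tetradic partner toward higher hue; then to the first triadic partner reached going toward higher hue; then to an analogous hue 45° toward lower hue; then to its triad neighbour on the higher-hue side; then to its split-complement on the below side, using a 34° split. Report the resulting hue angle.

69 + 90 = 159°   (square ↑)
159 + 120 = 279°   (triadic ↑)
279 − 45 = 234°   (analog 45° ↓)
234 + 120 = 354°   (triadic ↑)
354 + 146 = 500 → 500 − 360 = 140°   (split-comp 34° ↓)

140°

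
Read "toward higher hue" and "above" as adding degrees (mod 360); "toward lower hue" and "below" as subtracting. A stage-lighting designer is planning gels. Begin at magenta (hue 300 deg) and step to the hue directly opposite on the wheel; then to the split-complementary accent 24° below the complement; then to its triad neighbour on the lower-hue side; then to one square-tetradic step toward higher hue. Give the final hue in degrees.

300 + 180 = 480 → 480 − 360 = 120°   (complement)
120 + 156 = 276°   (split-comp 24° ↓)
276 − 120 = 156°   (triadic ↓)
156 + 90 = 246°   (square ↑)

246°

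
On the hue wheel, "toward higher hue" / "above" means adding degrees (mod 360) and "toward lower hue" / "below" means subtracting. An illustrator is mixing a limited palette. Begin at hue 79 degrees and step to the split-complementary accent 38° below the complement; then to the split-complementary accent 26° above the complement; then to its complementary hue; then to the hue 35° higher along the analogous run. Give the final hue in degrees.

282°

79 + 142 = 221°   (split-comp 38° ↓)
221 + 206 = 427 → 427 − 360 = 67°   (split-comp 26° ↑)
67 + 180 = 247°   (complement)
247 + 35 = 282°   (analog 35° ↑)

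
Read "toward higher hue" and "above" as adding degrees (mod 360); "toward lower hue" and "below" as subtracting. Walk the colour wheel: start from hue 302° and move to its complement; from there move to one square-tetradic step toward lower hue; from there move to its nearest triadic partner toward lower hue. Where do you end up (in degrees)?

272°

+180° (complement): 302 + 180 = 482 → 482 − 360 = 122°
−90° (square ↓): 122 − 90 = 32°
−120° (triadic ↓): 32 − 120 = -88 → -88 + 360 = 272°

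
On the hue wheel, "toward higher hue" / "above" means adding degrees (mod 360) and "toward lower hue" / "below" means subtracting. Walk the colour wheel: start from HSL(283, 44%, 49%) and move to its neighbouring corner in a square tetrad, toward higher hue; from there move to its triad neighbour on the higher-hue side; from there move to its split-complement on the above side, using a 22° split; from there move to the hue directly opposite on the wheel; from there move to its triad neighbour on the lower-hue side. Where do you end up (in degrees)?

283 + 90 = 373 → 373 − 360 = 13°   (square ↑)
13 + 120 = 133°   (triadic ↑)
133 + 202 = 335°   (split-comp 22° ↑)
335 + 180 = 515 → 515 − 360 = 155°   (complement)
155 − 120 = 35°   (triadic ↓)

35°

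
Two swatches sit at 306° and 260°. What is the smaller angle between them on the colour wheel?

|306 − 260| = 46.
46 ≤ 180, so the shorter arc is 46°.

46°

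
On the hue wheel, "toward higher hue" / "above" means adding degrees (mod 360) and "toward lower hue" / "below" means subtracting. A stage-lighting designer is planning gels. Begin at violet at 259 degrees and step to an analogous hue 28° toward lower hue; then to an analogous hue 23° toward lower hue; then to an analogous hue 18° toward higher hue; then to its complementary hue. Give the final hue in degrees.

46°

−28° (analog 28° ↓): 259 − 28 = 231°
−23° (analog 23° ↓): 231 − 23 = 208°
+18° (analog 18° ↑): 208 + 18 = 226°
+180° (complement): 226 + 180 = 406 → 406 − 360 = 46°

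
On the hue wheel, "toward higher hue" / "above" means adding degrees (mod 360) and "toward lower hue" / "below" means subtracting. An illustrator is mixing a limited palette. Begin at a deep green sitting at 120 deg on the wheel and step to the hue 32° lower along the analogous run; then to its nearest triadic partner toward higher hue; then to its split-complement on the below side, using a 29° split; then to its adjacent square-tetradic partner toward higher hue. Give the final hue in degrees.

−32° (analog 32° ↓): 120 − 32 = 88°
+120° (triadic ↑): 88 + 120 = 208°
+151° (split-comp 29° ↓): 208 + 151 = 359°
+90° (square ↑): 359 + 90 = 449 → 449 − 360 = 89°

89°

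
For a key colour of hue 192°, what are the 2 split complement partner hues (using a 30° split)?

Complement of 192°: 192 + 180 = 372 → 372 − 360 = 12°
12 − 30 = -18 → -18 + 360 = 342°
12 + 30 = 42°

342° and 42°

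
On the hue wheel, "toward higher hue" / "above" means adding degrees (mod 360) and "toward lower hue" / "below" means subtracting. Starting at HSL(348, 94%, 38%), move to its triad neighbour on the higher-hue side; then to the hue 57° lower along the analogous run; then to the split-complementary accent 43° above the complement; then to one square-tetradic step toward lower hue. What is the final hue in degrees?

triadic ↑ +120°: 348 + 120 = 468 → 468 − 360 = 108°
analog 57° ↓ −57°: 108 − 57 = 51°
split-comp 43° ↑ +223°: 51 + 223 = 274°
square ↓ −90°: 274 − 90 = 184°

184°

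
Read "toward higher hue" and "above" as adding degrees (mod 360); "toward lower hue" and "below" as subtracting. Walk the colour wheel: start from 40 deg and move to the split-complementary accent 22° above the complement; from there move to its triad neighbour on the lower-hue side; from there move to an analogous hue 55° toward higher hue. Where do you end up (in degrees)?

split-comp 22° ↑ +202°: 40 + 202 = 242°
triadic ↓ −120°: 242 − 120 = 122°
analog 55° ↑ +55°: 122 + 55 = 177°

177°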